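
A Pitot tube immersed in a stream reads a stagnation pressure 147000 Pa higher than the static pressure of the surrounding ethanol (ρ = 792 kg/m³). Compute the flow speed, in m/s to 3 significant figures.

Bernoulli between the free stream and the stagnation point: ½ρv² = P_stag − P_static.
v = √(2ΔP/ρ) = √(2·147000/792) = 19.3 m/s.

19.3 m/s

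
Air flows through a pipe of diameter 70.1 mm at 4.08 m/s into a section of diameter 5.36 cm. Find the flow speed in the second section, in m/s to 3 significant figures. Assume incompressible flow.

The volume flow rate is constant, so v₂ = (A₁/A₂)v₁ = (38.6/22.6)·4.08 = 6.98 m/s.

v₂ = 6.98 m/s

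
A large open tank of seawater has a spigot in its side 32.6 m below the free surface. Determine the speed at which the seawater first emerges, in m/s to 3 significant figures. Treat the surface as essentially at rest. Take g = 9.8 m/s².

v ≈ 25.3 m/s

Torricelli's result v = √(2gh) gives v = √(2·9.8·32.6) = 25.3 m/s.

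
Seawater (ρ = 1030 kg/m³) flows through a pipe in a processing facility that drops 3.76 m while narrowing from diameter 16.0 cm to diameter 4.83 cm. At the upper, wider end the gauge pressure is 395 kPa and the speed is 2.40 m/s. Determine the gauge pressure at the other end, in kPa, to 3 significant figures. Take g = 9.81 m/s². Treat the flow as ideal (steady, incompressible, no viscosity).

78.8 kPa

Mass conservation (A₁v₁ = A₂v₂) gives v₂ = 2.40 × 201/18.3 = 26.3 m/s.
Energy conservation along the streamline gives P₂ = P₁ − ½ρ(v₂² − v₁²) − ρg(h₂ − h₁).
P₂ = 395000 + ½·1030·(2.40² − 26.3²) − 1030·9.81·(−3.76) = 395000 + (-354000) − (-38000) = 78800 Pa.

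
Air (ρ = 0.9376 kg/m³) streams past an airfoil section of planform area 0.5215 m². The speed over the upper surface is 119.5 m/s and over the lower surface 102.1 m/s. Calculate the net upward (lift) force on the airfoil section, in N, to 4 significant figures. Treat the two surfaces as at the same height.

F = 942.7 N

From P + ½ρv² = const at equal height, P_low − P_up = ½ρ(v_up² − v_low²).
ΔP = ½·0.9376·(119.5² − 102.1²) = 1808 Pa.
Lift = ΔP · A = 1808 × 0.5215 = 942.7 N.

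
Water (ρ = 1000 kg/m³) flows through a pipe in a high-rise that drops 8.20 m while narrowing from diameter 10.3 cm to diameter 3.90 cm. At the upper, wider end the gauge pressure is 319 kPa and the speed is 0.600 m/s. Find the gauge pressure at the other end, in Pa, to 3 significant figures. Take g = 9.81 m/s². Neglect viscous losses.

Continuity gives A₁v₁ = A₂v₂, so v₂ = (83.3 cm²)/(11.9 cm²) × 0.600 m/s = 4.19 m/s.
Applying Bernoulli between the two ends and solving for P₂: P₂ = P₁ + ½ρ(v₁² − v₂²) − ρgΔh.
P₂ = 319000 + ½·1000·(0.600² − 4.19²) − 1000·9.81·(−8.20) = 319000 + (-8580) − (-80400) = 391000 Pa.

P₂ = 391000 Pa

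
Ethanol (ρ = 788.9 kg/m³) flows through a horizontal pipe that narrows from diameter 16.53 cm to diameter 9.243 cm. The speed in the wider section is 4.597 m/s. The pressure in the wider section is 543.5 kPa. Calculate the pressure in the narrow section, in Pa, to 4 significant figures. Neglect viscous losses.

P₂ ≈ 466600 Pa

By continuity, v₂ = v₁·A₁/A₂ = 4.597·(214.6/67.10) = 14.70 m/s.
Along the horizontal streamline, P + ½ρv² is constant.
P₂ = P₁ − ½ρ(v₂² − v₁²) = 543500 − ½·788.9·(14.70² − 4.597²) = 543500 − 76930 = 466600 Pa.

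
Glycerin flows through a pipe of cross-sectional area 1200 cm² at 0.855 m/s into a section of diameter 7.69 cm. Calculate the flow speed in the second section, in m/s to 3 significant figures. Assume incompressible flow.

By continuity, v₂ = v₁·A₁/A₂ = 0.855·(1200/46.4) = 22.1 m/s.

v₂ ≈ 22.1 m/s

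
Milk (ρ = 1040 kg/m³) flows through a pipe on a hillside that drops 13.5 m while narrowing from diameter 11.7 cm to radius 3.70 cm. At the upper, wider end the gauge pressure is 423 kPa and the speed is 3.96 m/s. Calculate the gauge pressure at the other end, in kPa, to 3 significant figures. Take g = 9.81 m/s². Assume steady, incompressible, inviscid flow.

Mass conservation (A₁v₁ = A₂v₂) gives v₂ = 3.96 × 108/43.0 = 9.90 m/s.
Bernoulli: P₁ + ½ρv₁² + ρg h₁ = P₂ + ½ρv₂² + ρg h₂, so P₂ = P₁ + ½ρ(v₁² − v₂²) − ρg(h₂ − h₁).
P₂ = 423000 + ½·1040·(3.96² − 9.90²) − 1040·9.81·(−13.5) = 423000 + (-42800) − (-138000) = 518000 Pa.

P₂ ≈ 518 kPa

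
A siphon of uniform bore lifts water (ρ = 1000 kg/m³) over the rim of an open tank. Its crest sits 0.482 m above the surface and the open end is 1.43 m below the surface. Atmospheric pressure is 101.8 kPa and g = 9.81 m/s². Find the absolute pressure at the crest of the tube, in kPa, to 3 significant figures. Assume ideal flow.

P_top ≈ 83.0 kPa

Bernoulli surface→outlet gives ½v² = g·h_out, so v = √(2·9.81·1.43) = 5.30 m/s.
The bore is uniform, so the speed at the crest is the same v. Bernoulli surface→crest: P_atm = P_top + ½ρv² + ρg·h_top.
P_top = 101800 − ½·1000·5.30² − 1000·9.81·0.482 = 83000 Pa.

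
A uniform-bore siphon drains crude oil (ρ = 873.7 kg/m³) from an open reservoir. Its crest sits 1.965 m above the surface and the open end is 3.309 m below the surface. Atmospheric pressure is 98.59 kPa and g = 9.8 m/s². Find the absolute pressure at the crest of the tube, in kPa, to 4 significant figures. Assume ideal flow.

P_top ≈ 53.43 kPa

Bernoulli surface→outlet gives ½v² = g·h_out, so v = √(2·9.8·3.309) = 8.053 m/s.
The bore is uniform, so the speed at the crest is the same v. Bernoulli surface→crest: P_atm = P_top + ½ρv² + ρg·h_top.
P_top = 98590 − ½·873.7·8.053² − 873.7·9.8·1.965 = 53430 Pa.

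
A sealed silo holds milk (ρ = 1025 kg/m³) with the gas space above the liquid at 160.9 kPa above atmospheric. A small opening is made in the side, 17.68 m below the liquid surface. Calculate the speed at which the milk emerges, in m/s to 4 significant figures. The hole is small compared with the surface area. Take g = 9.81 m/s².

Take point 1 at the surface (v₁ ≈ 0) and point 2 at the hole (at atmospheric pressure). Bernoulli: P₁ + ρg h = P_atm + ½ρv₂².
With P₁ − P_atm = 160900 Pa, v₂ = √(2gh + 2ΔP/ρ) = √(2·9.81·17.68 + 2·160900/1025) = 25.71 m/s.

v ≈ 25.71 m/s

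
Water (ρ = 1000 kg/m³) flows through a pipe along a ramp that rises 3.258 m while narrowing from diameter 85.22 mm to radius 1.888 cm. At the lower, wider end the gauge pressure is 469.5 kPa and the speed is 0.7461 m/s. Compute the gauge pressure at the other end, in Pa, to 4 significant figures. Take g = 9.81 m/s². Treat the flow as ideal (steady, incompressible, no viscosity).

The volume flow rate is constant, so v₂ = (A₁/A₂)v₁ = (57.04/11.20)·0.7461 = 3.800 m/s.
Bernoulli: P₁ + ½ρv₁² + ρg h₁ = P₂ + ½ρv₂² + ρg h₂, so P₂ = P₁ + ½ρ(v₁² − v₂²) − ρg(h₂ − h₁).
P₂ = 469500 + ½·1000·(0.7461² − 3.800²) − 1000·9.81·(+3.258) = 469500 + (-6943) − (31960) = 430600 Pa.

P₂ ≈ 430600 Pa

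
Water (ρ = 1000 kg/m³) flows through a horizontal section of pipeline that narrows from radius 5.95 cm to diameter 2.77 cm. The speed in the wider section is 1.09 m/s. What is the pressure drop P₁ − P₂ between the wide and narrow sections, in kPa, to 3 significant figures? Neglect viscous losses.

ΔP ≈ 202 kPa

By continuity, v₂ = v₁·A₁/A₂ = 1.09·(111/6.03) = 20.1 m/s.
With no height change, Bernoulli's equation is P₁ + ½ρv₁² = P₂ + ½ρv₂².
P₁ − P₂ = ½·1000·(20.1² − 1.09²) = ½·1000·404 = 202000 Pa.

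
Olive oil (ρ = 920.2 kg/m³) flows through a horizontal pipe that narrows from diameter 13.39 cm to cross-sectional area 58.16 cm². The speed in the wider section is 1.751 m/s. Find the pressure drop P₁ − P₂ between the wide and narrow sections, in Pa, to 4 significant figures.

The volume flow rate is constant, so v₂ = (A₁/A₂)v₁ = (140.8/58.16)·1.751 = 4.239 m/s.
The pipe is horizontal, so Bernoulli reduces to P₁ + ½ρv₁² = P₂ + ½ρv₂².
P₁ − P₂ = ½·920.2·(4.239² − 1.751²) = ½·920.2·14.91 = 6859 Pa.

ΔP = 6859 Pa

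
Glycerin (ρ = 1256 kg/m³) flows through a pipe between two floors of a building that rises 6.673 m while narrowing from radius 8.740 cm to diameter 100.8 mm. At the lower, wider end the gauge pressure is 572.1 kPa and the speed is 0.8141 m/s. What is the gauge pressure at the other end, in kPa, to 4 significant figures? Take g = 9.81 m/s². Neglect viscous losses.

The volume flow rate is constant, so v₂ = (A₁/A₂)v₁ = (240.0/79.80)·0.8141 = 2.448 m/s.
Bernoulli: P₁ + ½ρv₁² + ρg h₁ = P₂ + ½ρv₂² + ρg h₂, so P₂ = P₁ + ½ρ(v₁² − v₂²) − ρg(h₂ − h₁).
P₂ = 572100 + ½·1256·(0.8141² − 2.448²) − 1256·9.81·(+6.673) = 572100 + (-3348) − (82220) = 486500 Pa.

486.5 kPa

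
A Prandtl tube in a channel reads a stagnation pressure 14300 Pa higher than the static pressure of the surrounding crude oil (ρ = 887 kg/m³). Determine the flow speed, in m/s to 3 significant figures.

v = 5.68 m/s

Bernoulli between the free stream and the stagnation point: ½ρv² = P_stag − P_static.
v = √(2ΔP/ρ) = √(2·14300/887) = 5.68 m/s.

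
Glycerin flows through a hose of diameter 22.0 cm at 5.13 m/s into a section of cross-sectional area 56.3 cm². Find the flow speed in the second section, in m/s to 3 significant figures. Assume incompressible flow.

Continuity gives A₁v₁ = A₂v₂, so v₂ = (380 cm²)/(56.3 cm²) × 5.13 m/s = 34.6 m/s.

v₂ ≈ 34.6 m/s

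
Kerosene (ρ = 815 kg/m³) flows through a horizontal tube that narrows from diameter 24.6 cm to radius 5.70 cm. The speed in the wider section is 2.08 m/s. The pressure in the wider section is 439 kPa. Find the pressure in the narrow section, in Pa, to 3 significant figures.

403000 Pa

Mass conservation (A₁v₁ = A₂v₂) gives v₂ = 2.08 × 475/102 = 9.69 m/s.
With no height change, Bernoulli's equation is P₁ + ½ρv₁² = P₂ + ½ρv₂².
P₂ = P₁ − ½ρ(v₂² − v₁²) = 439000 − ½·815·(9.69² − 2.08²) = 439000 − 36500 = 403000 Pa.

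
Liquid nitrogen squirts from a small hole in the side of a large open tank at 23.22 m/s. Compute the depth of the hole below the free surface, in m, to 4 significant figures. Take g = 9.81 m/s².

h ≈ 27.48 m

For a small hole in a large open tank, ½v² = gh, giving h = v²/(2g).
h = 23.22²/(2·9.81) = 539.2/19.62 = 27.48 m.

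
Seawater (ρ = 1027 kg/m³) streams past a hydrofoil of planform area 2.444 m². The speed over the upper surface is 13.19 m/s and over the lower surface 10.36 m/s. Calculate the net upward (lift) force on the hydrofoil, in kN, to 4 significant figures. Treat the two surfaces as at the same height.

F ≈ 83.64 kN

The faster flow above has the lower pressure; Bernoulli (same height) gives ΔP = ½ρ(v_up² − v_low²).
ΔP = ½·1027·(13.19² − 10.36²) = 34220 Pa.
Lift = ΔP · A = 34220 × 2.444 = 83640 N.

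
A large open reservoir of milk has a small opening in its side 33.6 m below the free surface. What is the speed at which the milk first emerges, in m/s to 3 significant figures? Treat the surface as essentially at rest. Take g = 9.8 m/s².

The surface is effectively still and both ends are open, so ½v² = gh and v = √(2·9.8·33.6) = 25.7 m/s.

v ≈ 25.7 m/s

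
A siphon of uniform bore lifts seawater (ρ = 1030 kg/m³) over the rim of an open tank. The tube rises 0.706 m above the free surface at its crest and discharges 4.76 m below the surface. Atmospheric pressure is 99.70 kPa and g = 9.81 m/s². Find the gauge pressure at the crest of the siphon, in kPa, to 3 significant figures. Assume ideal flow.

P_gauge = -55.2 kPa

The outlet speed comes from Torricelli: v = √(2g·4.76) = 9.66 m/s.
Continuity keeps v the same throughout the tube; from surface to crest, P_atm + 0 = P_top + ½ρv² + ρg·h_top.
P_top = 99700 − ½·1030·9.66² − 1030·9.81·0.706 = 44500 Pa. So P_gauge = P_top − P_atm = -55200 Pa.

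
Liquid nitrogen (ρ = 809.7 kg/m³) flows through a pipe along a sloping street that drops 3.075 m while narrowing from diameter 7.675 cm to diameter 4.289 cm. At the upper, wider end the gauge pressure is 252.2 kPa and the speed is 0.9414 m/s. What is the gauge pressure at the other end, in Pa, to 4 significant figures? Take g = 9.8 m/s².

The volume flow rate is constant, so v₂ = (A₁/A₂)v₁ = (46.26/14.45)·0.9414 = 3.015 m/s.
Energy conservation along the streamline gives P₂ = P₁ − ½ρ(v₂² − v₁²) − ρg(h₂ − h₁).
P₂ = 252200 + ½·809.7·(0.9414² − 3.015²) − 809.7·9.8·(−3.075) = 252200 + (-3320) − (-24400) = 273300 Pa.

P₂ ≈ 273300 Pa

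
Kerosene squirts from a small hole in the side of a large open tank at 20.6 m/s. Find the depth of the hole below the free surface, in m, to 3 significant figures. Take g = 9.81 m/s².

For a small hole in a large open tank, ½v² = gh, giving h = v²/(2g).
h = 20.6²/(2·9.81) = 424/19.62 = 21.6 m.

21.6 m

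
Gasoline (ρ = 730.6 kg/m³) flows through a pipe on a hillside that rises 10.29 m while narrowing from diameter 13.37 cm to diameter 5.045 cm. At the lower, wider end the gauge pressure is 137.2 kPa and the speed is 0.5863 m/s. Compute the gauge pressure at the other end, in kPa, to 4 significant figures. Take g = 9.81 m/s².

P₂ ≈ 57.38 kPa

The volume flow rate is constant, so v₂ = (A₁/A₂)v₁ = (140.4/19.99)·0.5863 = 4.118 m/s.
Applying Bernoulli between the two ends and solving for P₂: P₂ = P₁ + ½ρ(v₁² − v₂²) − ρgΔh.
P₂ = 137200 + ½·730.6·(0.5863² − 4.118²) − 730.6·9.81·(+10.29) = 137200 + (-6068) − (73750) = 57380 Pa.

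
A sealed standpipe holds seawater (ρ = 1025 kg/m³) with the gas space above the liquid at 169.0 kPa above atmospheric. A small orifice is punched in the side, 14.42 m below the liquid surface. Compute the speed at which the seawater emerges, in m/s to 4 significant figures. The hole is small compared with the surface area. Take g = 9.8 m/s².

24.75 m/s

Take point 1 at the surface (v₁ ≈ 0) and point 2 at the hole (at atmospheric pressure). Bernoulli: P₁ + ρg h = P_atm + ½ρv₂².
With P₁ − P_atm = 169000 Pa, v₂ = √(2gh + 2ΔP/ρ) = √(2·9.8·14.42 + 2·169000/1025) = 24.75 m/s.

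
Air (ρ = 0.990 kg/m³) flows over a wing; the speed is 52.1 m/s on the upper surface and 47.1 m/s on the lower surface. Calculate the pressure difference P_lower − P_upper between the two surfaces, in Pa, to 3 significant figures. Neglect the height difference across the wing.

Bernoulli (same height): P_lower − P_upper = ½ρ(v_upper² − v_lower²).
ΔP = ½·0.990·(52.1² − 47.1²) = 246 Pa.

ΔP ≈ 246 Pa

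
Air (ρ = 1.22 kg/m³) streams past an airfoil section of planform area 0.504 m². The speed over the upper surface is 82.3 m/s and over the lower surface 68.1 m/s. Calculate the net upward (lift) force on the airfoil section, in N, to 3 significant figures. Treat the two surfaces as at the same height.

The faster flow above has the lower pressure; Bernoulli (same height) gives ΔP = ½ρ(v_up² − v_low²).
ΔP = ½·1.22·(82.3² − 68.1²) = 1300 Pa.
Lift = ΔP · A = 1300 × 0.504 = 657 N.

F ≈ 657 N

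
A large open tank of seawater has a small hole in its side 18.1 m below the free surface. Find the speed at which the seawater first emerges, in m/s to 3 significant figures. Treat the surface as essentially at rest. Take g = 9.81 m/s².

Torricelli's result v = √(2gh) gives v = √(2·9.81·18.1) = 18.8 m/s.

v ≈ 18.8 m/s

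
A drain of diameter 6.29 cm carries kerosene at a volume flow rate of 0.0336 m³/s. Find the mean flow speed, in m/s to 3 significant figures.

Q = 0.0336 m³/s = 0.0336 m³/s.
v = Q/A = 0.0336 / 0.00311 = 10.8 m/s.

v ≈ 10.8 m/s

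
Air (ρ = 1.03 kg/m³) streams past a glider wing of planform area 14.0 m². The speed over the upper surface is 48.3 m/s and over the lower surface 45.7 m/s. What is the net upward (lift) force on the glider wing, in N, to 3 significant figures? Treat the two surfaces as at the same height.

From P + ½ρv² = const at equal height, P_low − P_up = ½ρ(v_up² − v_low²).
ΔP = ½·1.03·(48.3² − 45.7²) = 126 Pa.
Lift = ΔP · A = 126 × 14.0 = 1760 N.

F ≈ 1760 N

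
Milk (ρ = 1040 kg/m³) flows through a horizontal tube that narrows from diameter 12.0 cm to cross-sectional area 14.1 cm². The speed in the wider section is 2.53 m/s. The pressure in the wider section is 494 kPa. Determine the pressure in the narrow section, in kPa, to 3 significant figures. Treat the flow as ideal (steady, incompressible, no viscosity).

Mass conservation (A₁v₁ = A₂v₂) gives v₂ = 2.53 × 113/14.1 = 20.3 m/s.
Along the horizontal streamline, P + ½ρv² is constant.
P₂ = P₁ − ½ρ(v₂² − v₁²) = 494000 − ½·1040·(20.3² − 2.53²) = 494000 − 211000 = 283000 Pa.

P₂ ≈ 283 kPa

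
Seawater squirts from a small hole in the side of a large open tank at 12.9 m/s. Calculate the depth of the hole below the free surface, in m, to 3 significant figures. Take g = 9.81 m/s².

Torricelli: v = √(2gh), so h = v²/(2g).
h = 12.9²/(2·9.81) = 166/19.62 = 8.48 m.

h = 8.48 m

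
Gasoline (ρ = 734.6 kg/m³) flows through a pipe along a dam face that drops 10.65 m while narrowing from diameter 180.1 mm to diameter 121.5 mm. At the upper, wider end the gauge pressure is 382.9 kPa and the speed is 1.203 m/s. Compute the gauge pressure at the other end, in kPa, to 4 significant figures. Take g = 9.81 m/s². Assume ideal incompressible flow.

P₂ = 457.6 kPa

Continuity gives A₁v₁ = A₂v₂, so v₂ = (254.8 cm²)/(115.9 cm²) × 1.203 m/s = 2.643 m/s.
Energy conservation along the streamline gives P₂ = P₁ − ½ρ(v₂² − v₁²) − ρg(h₂ − h₁).
P₂ = 382900 + ½·734.6·(1.203² − 2.643²) − 734.6·9.81·(−10.65) = 382900 + (-2035) − (-76750) = 457600 Pa.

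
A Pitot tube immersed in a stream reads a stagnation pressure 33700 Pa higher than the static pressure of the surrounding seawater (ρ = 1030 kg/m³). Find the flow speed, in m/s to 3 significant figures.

At the stagnation point the flow is brought to rest, so Bernoulli gives P_stag − P_static = ½ρv².
v = √(2ΔP/ρ) = √(2·33700/1030) = 8.09 m/s.

v = 8.09 m/s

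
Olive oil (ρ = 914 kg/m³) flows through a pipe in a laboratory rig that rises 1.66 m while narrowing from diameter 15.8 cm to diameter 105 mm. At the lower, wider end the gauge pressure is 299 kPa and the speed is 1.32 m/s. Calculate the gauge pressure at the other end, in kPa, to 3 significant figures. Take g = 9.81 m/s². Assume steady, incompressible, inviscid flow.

By continuity, v₂ = v₁·A₁/A₂ = 1.32·(196/86.6) = 2.99 m/s.
Applying Bernoulli between the two ends and solving for P₂: P₂ = P₁ + ½ρ(v₁² − v₂²) − ρgΔh.
P₂ = 299000 + ½·914·(1.32² − 2.99²) − 914·9.81·(+1.66) = 299000 + (-3290) − (14900) = 281000 Pa.

281 kPa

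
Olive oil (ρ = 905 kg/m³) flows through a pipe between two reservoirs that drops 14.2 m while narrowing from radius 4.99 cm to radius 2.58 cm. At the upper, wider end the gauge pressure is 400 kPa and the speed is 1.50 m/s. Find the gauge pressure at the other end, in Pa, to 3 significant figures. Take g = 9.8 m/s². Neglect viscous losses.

P₂ ≈ 513000 Pa

By continuity, v₂ = v₁·A₁/A₂ = 1.50·(78.2/20.9) = 5.61 m/s.
Bernoulli: P₁ + ½ρv₁² + ρg h₁ = P₂ + ½ρv₂² + ρg h₂, so P₂ = P₁ + ½ρ(v₁² − v₂²) − ρg(h₂ − h₁).
P₂ = 400000 + ½·905·(1.50² − 5.61²) − 905·9.8·(−14.2) = 400000 + (-13200) − (-126000) = 513000 Pa.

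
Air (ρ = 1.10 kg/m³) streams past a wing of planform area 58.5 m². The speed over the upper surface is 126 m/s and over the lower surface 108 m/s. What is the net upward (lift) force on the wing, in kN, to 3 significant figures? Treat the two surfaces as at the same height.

With equal heights on the two surfaces, Bernoulli gives P_lower − P_upper = ½ρ(v_upper² − v_lower²).
ΔP = ½·1.10·(126² − 108²) = 2320 Pa.
Lift = ΔP · A = 2320 × 58.5 = 136000 N.

F ≈ 136 kN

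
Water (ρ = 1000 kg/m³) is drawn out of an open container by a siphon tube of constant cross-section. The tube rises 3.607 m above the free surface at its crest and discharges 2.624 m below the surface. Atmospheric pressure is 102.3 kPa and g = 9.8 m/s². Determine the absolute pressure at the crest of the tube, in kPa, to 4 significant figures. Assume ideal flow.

P_top = 41.24 kPa

Bernoulli surface→outlet gives ½v² = g·h_out, so v = √(2·9.8·2.624) = 7.171 m/s.
The bore is uniform, so the speed at the crest is the same v. Bernoulli surface→crest: P_atm = P_top + ½ρv² + ρg·h_top.
P_top = 102300 − ½·1000·7.171² − 1000·9.8·3.607 = 41240 Pa.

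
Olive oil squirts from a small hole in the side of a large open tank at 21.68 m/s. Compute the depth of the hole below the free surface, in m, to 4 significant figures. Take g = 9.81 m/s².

23.96 m

Torricelli: v = √(2gh), so h = v²/(2g).
h = 21.68²/(2·9.81) = 470.0/19.62 = 23.96 m.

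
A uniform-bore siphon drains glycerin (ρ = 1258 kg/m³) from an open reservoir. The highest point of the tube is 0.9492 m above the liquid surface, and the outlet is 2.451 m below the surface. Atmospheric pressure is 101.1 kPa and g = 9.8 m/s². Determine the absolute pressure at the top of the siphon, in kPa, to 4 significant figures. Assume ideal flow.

Bernoulli surface→outlet gives ½v² = g·h_out, so v = √(2·9.8·2.451) = 6.931 m/s.
The bore is uniform, so the speed at the crest is the same v. Bernoulli surface→crest: P_atm = P_top + ½ρv² + ρg·h_top.
P_top = 101100 − ½·1258·6.931² − 1258·9.8·0.9492 = 59180 Pa.

P_top ≈ 59.18 kPa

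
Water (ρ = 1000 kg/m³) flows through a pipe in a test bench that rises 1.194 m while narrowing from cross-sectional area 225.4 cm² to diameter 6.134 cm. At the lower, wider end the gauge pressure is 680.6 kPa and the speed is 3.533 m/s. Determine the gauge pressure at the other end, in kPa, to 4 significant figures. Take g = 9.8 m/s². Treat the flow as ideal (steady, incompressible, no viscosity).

312.1 kPa

By continuity, v₂ = v₁·A₁/A₂ = 3.533·(225.4/29.55) = 26.95 m/s.
Bernoulli: P₁ + ½ρv₁² + ρg h₁ = P₂ + ½ρv₂² + ρg h₂, so P₂ = P₁ + ½ρ(v₁² − v₂²) − ρg(h₂ − h₁).
P₂ = 680600 + ½·1000·(3.533² − 26.95²) − 1000·9.8·(+1.194) = 680600 + (-356800) − (11700) = 312100 Pa.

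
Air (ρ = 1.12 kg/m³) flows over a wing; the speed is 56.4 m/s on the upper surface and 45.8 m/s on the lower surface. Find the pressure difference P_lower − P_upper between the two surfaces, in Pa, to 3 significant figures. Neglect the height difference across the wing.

With negligible Δh, P + ½ρv² is constant, so P_low − P_up = ½ρ(v_up² − v_low²).
ΔP = ½·1.12·(56.4² − 45.8²) = 607 Pa.

ΔP ≈ 607 Pa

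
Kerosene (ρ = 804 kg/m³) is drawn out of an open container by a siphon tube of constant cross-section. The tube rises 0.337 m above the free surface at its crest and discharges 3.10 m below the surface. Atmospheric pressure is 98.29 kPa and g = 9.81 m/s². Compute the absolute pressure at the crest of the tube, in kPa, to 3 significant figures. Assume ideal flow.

P_top = 71.2 kPa

Bernoulli surface→outlet gives ½v² = g·h_out, so v = √(2·9.81·3.10) = 7.80 m/s.
With constant cross-section the crest speed equals v; applying Bernoulli from the surface up to the crest, P_top = P_atm − ½ρv² − ρg·h_top.
P_top = 98290 − ½·804·7.80² − 804·9.81·0.337 = 71200 Pa.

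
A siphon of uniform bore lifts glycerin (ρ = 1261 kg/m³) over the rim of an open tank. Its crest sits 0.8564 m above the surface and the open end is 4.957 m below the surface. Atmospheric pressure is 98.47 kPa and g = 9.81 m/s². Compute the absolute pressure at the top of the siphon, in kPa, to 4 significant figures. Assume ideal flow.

From the surface to the outlet (both open to atmosphere, surface at rest): v = √(2g·h_out) = √(2·9.81·4.957) = 9.862 m/s.
Continuity keeps v the same throughout the tube; from surface to crest, P_atm + 0 = P_top + ½ρv² + ρg·h_top.
P_top = 98470 − ½·1261·9.862² − 1261·9.81·0.8564 = 26560 Pa.

P_top = 26.56 kPa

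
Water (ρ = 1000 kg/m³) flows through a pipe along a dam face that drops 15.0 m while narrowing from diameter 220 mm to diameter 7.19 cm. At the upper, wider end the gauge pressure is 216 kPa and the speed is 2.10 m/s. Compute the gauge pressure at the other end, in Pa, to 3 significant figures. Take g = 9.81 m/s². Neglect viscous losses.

P₂ ≈ 172000 Pa

The volume flow rate is constant, so v₂ = (A₁/A₂)v₁ = (380/40.6)·2.10 = 19.7 m/s.
Energy conservation along the streamline gives P₂ = P₁ − ½ρ(v₂² − v₁²) − ρg(h₂ − h₁).
P₂ = 216000 + ½·1000·(2.10² − 19.7²) − 1000·9.81·(−15.0) = 216000 + (-191000) − (-147000) = 172000 Pa.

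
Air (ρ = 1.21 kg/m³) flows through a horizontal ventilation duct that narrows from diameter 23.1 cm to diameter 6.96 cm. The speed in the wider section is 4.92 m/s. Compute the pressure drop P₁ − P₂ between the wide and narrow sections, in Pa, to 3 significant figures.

ΔP ≈ 1760 Pa

By continuity, v₂ = v₁·A₁/A₂ = 4.92·(419/38.0) = 54.2 m/s.
Bernoulli (h₁ = h₂): P₁ − P₂ = ½ρ(v₂² − v₁²).
P₁ − P₂ = ½·1.21·(54.2² − 4.92²) = ½·1.21·2910 = 1760 Pa.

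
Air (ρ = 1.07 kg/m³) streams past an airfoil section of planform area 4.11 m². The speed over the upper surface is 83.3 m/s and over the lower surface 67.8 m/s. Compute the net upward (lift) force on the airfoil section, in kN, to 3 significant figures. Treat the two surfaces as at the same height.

F ≈ 5.15 kN

The faster flow above has the lower pressure; Bernoulli (same height) gives ΔP = ½ρ(v_up² − v_low²).
ΔP = ½·1.07·(83.3² − 67.8²) = 1250 Pa.
Lift = ΔP · A = 1250 × 4.11 = 5150 N.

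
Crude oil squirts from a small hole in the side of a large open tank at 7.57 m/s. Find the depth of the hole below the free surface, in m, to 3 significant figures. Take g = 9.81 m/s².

Torricelli: v = √(2gh), so h = v²/(2g).
h = 7.57²/(2·9.81) = 57.3/19.62 = 2.92 m.

h ≈ 2.92 m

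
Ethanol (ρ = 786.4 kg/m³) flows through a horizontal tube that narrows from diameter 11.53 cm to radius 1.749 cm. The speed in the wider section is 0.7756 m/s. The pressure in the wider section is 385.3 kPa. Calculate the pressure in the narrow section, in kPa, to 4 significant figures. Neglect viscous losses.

Continuity gives A₁v₁ = A₂v₂, so v₂ = (104.4 cm²)/(9.610 cm²) × 0.7756 m/s = 8.427 m/s.
With no height change, Bernoulli's equation is P₁ + ½ρv₁² = P₂ + ½ρv₂².
P₂ = P₁ − ½ρ(v₂² − v₁²) = 385300 − ½·786.4·(8.427² − 0.7756²) = 385300 − 27680 = 357600 Pa.

P₂ = 357.6 kPa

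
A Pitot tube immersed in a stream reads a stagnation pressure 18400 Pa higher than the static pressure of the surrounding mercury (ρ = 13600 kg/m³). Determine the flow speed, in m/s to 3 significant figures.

v ≈ 1.64 m/s

At the stagnation point the flow is brought to rest, so Bernoulli gives P_stag − P_static = ½ρv².
v = √(2ΔP/ρ) = √(2·18400/13600) = 1.64 m/s.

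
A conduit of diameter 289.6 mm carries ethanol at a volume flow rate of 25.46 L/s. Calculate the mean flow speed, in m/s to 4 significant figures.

Q = 25.46 L/s = 0.02546 m³/s.
v = Q/A = 0.02546 / 0.06587 = 0.3865 m/s.

v ≈ 0.3865 m/s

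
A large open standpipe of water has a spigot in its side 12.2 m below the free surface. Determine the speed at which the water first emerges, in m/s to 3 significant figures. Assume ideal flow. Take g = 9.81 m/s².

v ≈ 15.5 m/s

Torricelli's result v = √(2gh) gives v = √(2·9.81·12.2) = 15.5 m/s.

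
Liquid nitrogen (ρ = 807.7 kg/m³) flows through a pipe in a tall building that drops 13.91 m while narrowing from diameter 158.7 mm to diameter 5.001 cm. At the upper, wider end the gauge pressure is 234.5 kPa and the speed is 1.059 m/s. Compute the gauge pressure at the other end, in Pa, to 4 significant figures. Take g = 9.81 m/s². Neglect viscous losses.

299200 Pa

By continuity, v₂ = v₁·A₁/A₂ = 1.059·(197.8/19.64) = 10.66 m/s.
Applying Bernoulli between the two ends and solving for P₂: P₂ = P₁ + ½ρ(v₁² − v₂²) − ρgΔh.
P₂ = 234500 + ½·807.7·(1.059² − 10.66²) − 807.7·9.81·(−13.91) = 234500 + (-45480) − (-110200) = 299200 Pa.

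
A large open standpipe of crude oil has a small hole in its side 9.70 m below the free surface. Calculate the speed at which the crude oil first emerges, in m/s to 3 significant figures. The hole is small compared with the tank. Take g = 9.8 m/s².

Bernoulli from surface to hole (P equal, v_surface ≈ 0): v = √(2gh) = √(2×9.8×9.70) = 13.8 m/s.

13.8 m/s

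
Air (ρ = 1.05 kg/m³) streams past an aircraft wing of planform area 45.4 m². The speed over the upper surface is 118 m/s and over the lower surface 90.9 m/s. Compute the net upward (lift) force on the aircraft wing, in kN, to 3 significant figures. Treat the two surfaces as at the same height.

With equal heights on the two surfaces, Bernoulli gives P_lower − P_upper = ½ρ(v_upper² − v_lower²).
ΔP = ½·1.05·(118² − 90.9²) = 2970 Pa.
Lift = ΔP · A = 2970 × 45.4 = 135000 N.

F ≈ 135 kN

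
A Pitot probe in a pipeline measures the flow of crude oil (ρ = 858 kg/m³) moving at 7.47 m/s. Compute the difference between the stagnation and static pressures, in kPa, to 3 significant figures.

ΔP ≈ 23.9 kPa

At the stagnation point the flow is brought to rest, so Bernoulli gives P_stag − P_static = ½ρv².
ΔP = ½·858·7.47² = 23900 Pa.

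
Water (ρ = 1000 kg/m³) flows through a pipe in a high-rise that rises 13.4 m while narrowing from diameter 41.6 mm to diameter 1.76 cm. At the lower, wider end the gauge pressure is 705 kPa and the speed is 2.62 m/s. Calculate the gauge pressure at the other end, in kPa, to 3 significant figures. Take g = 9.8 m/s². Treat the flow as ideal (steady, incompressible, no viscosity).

P₂ ≈ 470 kPa

The volume flow rate is constant, so v₂ = (A₁/A₂)v₁ = (13.6/2.43)·2.62 = 14.6 m/s.
Applying Bernoulli between the two ends and solving for P₂: P₂ = P₁ + ½ρ(v₁² − v₂²) − ρgΔh.
P₂ = 705000 + ½·1000·(2.62² − 14.6²) − 1000·9.8·(+13.4) = 705000 + (-104000) − (131000) = 470000 Pa.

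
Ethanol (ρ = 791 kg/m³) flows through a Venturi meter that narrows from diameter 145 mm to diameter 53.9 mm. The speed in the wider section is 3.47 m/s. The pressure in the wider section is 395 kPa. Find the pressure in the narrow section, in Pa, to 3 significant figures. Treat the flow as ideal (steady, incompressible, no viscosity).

By continuity, v₂ = v₁·A₁/A₂ = 3.47·(165/22.8) = 25.1 m/s.
Bernoulli (h₁ = h₂): P₁ − P₂ = ½ρ(v₂² − v₁²).
P₂ = P₁ − ½ρ(v₂² − v₁²) = 395000 − ½·791·(25.1² − 3.47²) = 395000 − 245000 = 150000 Pa.

P₂ ≈ 150000 Pa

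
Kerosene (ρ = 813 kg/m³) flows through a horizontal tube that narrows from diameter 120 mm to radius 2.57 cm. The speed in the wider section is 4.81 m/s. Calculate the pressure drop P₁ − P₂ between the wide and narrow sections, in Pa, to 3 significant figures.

Mass conservation (A₁v₁ = A₂v₂) gives v₂ = 4.81 × 113/20.7 = 26.2 m/s.
The pipe is horizontal, so Bernoulli reduces to P₁ + ½ρv₁² = P₂ + ½ρv₂².
P₁ − P₂ = ½·813·(26.2² − 4.81²) = ½·813·664 = 270000 Pa.

270000 Pa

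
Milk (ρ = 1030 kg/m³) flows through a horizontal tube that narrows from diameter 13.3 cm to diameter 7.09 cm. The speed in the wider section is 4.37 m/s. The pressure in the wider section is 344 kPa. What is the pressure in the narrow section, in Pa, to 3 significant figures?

Mass conservation (A₁v₁ = A₂v₂) gives v₂ = 4.37 × 139/39.5 = 15.4 m/s.
Bernoulli (h₁ = h₂): P₁ − P₂ = ½ρ(v₂² − v₁²).
P₂ = P₁ − ½ρ(v₂² − v₁²) = 344000 − ½·1030·(15.4² − 4.37²) = 344000 − 112000 = 232000 Pa.

P₂ ≈ 232000 Pa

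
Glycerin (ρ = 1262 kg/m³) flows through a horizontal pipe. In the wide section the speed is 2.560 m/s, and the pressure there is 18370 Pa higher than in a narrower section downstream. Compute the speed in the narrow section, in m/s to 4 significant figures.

5.972 m/s

Along the level pipe P + ½ρv² is conserved, hence v₂² = v₁² + 2(P₁ − P₂)/ρ.
v₂ = √(2.560² + 2·18370/1262) = √(6.554 + 29.11) = 5.972 m/s.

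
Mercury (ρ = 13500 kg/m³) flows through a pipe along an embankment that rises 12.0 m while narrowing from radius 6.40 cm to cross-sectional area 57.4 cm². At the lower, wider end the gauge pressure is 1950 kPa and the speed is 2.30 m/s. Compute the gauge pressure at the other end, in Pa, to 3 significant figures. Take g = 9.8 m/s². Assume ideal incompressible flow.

P₂ = 219000 Pa

The volume flow rate is constant, so v₂ = (A₁/A₂)v₁ = (129/57.4)·2.30 = 5.16 m/s.
Energy conservation along the streamline gives P₂ = P₁ − ½ρ(v₂² − v₁²) − ρg(h₂ − h₁).
P₂ = 1950000 + ½·13500·(2.30² − 5.16²) − 13500·9.8·(+12.0) = 1950000 + (-144000) − (1590000) = 219000 Pa.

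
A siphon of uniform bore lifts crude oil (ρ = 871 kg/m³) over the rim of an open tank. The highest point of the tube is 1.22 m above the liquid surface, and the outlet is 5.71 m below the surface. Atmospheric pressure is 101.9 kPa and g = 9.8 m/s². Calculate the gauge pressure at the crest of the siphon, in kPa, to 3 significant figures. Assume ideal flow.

The outlet speed comes from Torricelli: v = √(2g·5.71) = 10.6 m/s.
The bore is uniform, so the speed at the crest is the same v. Bernoulli surface→crest: P_atm = P_top + ½ρv² + ρg·h_top.
P_top = 101900 − ½·871·10.6² − 871·9.8·1.22 = 42700 Pa. So P_gauge = P_top − P_atm = -59200 Pa.

P_gauge ≈ -59.2 kPa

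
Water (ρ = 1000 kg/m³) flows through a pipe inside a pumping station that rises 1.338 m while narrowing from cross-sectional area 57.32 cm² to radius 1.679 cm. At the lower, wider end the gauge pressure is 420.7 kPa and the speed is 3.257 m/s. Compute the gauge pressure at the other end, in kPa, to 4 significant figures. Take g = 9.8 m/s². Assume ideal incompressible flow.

Mass conservation (A₁v₁ = A₂v₂) gives v₂ = 3.257 × 57.32/8.856 = 21.08 m/s.
Energy conservation along the streamline gives P₂ = P₁ − ½ρ(v₂² − v₁²) − ρg(h₂ − h₁).
P₂ = 420700 + ½·1000·(3.257² − 21.08²) − 1000·9.8·(+1.338) = 420700 + (-216900) − (13110) = 190700 Pa.

P₂ = 190.7 kPa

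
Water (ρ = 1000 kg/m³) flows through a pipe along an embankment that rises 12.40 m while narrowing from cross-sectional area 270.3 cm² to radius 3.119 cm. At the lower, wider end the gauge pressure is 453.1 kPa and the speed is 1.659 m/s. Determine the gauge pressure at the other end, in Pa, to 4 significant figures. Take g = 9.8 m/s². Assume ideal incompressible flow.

Continuity gives A₁v₁ = A₂v₂, so v₂ = (270.3 cm²)/(30.56 cm²) × 1.659 m/s = 14.67 m/s.
Applying Bernoulli between the two ends and solving for P₂: P₂ = P₁ + ½ρ(v₁² − v₂²) − ρgΔh.
P₂ = 453100 + ½·1000·(1.659² − 14.67²) − 1000·9.8·(+12.40) = 453100 + (-106300) − (121500) = 225300 Pa.

P₂ = 225300 Pa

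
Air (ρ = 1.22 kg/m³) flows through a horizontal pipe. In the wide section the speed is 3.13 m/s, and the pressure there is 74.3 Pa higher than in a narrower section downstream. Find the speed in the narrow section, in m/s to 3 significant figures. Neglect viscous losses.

Along the level pipe P + ½ρv² is conserved, hence v₂² = v₁² + 2(P₁ − P₂)/ρ.
v₂ = √(3.13² + 2·74.3/1.22) = √(9.80 + 122) = 11.5 m/s.

v₂ ≈ 11.5 m/s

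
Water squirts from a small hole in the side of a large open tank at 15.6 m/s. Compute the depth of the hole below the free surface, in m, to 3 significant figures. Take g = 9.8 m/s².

12.4 m

For a small hole in a large open tank, ½v² = gh, giving h = v²/(2g).
h = 15.6²/(2·9.8) = 243/19.60 = 12.4 m.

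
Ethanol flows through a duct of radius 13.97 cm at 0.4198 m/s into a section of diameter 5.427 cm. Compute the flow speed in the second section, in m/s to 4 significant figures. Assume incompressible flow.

v₂ ≈ 11.13 m/s

Mass conservation (A₁v₁ = A₂v₂) gives v₂ = 0.4198 × 613.1/23.13 = 11.13 m/s.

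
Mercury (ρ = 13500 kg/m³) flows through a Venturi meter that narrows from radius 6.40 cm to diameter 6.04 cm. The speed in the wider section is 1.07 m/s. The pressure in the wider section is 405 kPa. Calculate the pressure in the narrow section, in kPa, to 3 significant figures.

257 kPa

By continuity, v₂ = v₁·A₁/A₂ = 1.07·(129/28.7) = 4.81 m/s.
With no height change, Bernoulli's equation is P₁ + ½ρv₁² = P₂ + ½ρv₂².
P₂ = P₁ − ½ρ(v₂² − v₁²) = 405000 − ½·13500·(4.81² − 1.07²) = 405000 − 148000 = 257000 Pa.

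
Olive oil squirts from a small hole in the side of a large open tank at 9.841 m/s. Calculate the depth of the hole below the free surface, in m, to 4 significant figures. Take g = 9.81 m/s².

4.936 m

Inverting v = √(2gh) gives h = v² / 2g.
h = 9.841²/(2·9.81) = 96.85/19.62 = 4.936 m.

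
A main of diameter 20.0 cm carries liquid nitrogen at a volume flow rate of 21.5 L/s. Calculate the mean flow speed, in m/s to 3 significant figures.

0.684 m/s

Q = 21.5 L/s = 0.0215 m³/s.
v = Q/A = 0.0215 / 0.0314 = 0.684 m/s.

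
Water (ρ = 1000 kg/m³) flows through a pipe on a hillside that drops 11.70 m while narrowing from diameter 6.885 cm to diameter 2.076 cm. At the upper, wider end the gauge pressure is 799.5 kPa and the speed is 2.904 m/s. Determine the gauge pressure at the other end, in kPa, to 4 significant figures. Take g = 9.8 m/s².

By continuity, v₂ = v₁·A₁/A₂ = 2.904·(37.23/3.385) = 31.94 m/s.
Energy conservation along the streamline gives P₂ = P₁ − ½ρ(v₂² − v₁²) − ρg(h₂ − h₁).
P₂ = 799500 + ½·1000·(2.904² − 31.94²) − 1000·9.8·(−11.70) = 799500 + (-505900) − (-114700) = 408300 Pa.

P₂ ≈ 408.3 kPa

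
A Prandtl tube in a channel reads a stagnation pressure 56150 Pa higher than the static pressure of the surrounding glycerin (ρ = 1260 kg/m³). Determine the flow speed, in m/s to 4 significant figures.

v ≈ 9.441 m/s

Bernoulli between the free stream and the stagnation point: ½ρv² = P_stag − P_static.
v = √(2ΔP/ρ) = √(2·56150/1260) = 9.441 m/s.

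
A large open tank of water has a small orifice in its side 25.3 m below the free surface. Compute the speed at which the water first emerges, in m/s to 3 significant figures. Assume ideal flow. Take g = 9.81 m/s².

v ≈ 22.3 m/s

The surface is effectively still and both ends are open, so ½v² = gh and v = √(2·9.81·25.3) = 22.3 m/s.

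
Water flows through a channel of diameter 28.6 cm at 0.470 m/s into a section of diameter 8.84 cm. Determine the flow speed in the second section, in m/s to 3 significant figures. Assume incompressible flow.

v₂ = 4.92 m/s

Continuity gives A₁v₁ = A₂v₂, so v₂ = (642 cm²)/(61.4 cm²) × 0.470 m/s = 4.92 m/s.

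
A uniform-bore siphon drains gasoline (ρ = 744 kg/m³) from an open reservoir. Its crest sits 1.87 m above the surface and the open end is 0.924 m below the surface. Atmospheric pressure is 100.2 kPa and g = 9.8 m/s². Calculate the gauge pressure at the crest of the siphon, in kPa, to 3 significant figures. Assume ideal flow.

The outlet speed comes from Torricelli: v = √(2g·0.924) = 4.26 m/s.
With constant cross-section the crest speed equals v; applying Bernoulli from the surface up to the crest, P_top = P_atm − ½ρv² − ρg·h_top.
P_top = 100200 − ½·744·4.26² − 744·9.8·1.87 = 79800 Pa. So P_gauge = P_top − P_atm = -20400 Pa.

P_gauge ≈ -20.4 kPa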